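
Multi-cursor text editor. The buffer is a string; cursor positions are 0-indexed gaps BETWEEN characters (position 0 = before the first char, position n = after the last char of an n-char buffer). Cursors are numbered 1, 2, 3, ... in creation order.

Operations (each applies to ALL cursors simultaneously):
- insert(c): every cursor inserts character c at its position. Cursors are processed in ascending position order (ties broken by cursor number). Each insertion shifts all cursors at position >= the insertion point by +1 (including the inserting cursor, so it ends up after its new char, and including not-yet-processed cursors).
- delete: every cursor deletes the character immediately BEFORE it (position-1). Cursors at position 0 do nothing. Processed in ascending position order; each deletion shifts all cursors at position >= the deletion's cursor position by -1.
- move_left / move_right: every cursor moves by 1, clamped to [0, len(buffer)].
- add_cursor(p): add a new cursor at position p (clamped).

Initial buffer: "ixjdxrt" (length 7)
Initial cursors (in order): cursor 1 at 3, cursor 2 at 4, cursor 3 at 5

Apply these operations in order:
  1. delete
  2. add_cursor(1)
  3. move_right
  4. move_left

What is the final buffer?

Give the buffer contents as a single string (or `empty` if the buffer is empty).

Answer: ixrt

Derivation:
After op 1 (delete): buffer="ixrt" (len 4), cursors c1@2 c2@2 c3@2, authorship ....
After op 2 (add_cursor(1)): buffer="ixrt" (len 4), cursors c4@1 c1@2 c2@2 c3@2, authorship ....
After op 3 (move_right): buffer="ixrt" (len 4), cursors c4@2 c1@3 c2@3 c3@3, authorship ....
After op 4 (move_left): buffer="ixrt" (len 4), cursors c4@1 c1@2 c2@2 c3@2, authorship ....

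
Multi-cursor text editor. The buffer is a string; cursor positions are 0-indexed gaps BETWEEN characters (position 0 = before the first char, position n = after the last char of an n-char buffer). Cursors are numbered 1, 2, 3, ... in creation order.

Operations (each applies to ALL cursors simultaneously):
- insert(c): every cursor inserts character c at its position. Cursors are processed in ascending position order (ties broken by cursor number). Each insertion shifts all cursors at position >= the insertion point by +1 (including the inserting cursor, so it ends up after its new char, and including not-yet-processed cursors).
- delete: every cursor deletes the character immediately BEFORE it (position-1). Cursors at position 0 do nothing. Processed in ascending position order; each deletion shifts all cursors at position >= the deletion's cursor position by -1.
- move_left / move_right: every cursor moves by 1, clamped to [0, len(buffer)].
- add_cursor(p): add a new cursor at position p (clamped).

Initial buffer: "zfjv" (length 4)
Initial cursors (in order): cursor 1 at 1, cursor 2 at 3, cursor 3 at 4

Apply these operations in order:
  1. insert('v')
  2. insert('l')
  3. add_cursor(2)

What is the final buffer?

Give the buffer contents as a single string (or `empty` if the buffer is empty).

Answer: zvlfjvlvvl

Derivation:
After op 1 (insert('v')): buffer="zvfjvvv" (len 7), cursors c1@2 c2@5 c3@7, authorship .1..2.3
After op 2 (insert('l')): buffer="zvlfjvlvvl" (len 10), cursors c1@3 c2@7 c3@10, authorship .11..22.33
After op 3 (add_cursor(2)): buffer="zvlfjvlvvl" (len 10), cursors c4@2 c1@3 c2@7 c3@10, authorship .11..22.33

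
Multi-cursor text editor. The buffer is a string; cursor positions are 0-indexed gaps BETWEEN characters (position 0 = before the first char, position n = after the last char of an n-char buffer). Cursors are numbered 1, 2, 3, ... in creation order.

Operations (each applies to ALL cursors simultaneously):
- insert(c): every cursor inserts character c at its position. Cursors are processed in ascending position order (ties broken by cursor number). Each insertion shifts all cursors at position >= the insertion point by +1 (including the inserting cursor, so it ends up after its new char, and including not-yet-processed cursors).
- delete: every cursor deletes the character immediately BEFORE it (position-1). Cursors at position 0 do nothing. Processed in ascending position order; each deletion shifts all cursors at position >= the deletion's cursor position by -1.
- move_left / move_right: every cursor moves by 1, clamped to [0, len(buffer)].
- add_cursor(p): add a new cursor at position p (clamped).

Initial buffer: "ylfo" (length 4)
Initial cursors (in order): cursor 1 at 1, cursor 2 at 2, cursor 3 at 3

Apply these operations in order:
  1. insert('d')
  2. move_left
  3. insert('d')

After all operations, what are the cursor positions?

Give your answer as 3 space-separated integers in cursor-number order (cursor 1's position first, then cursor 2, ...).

After op 1 (insert('d')): buffer="ydldfdo" (len 7), cursors c1@2 c2@4 c3@6, authorship .1.2.3.
After op 2 (move_left): buffer="ydldfdo" (len 7), cursors c1@1 c2@3 c3@5, authorship .1.2.3.
After op 3 (insert('d')): buffer="yddlddfddo" (len 10), cursors c1@2 c2@5 c3@8, authorship .11.22.33.

Answer: 2 5 8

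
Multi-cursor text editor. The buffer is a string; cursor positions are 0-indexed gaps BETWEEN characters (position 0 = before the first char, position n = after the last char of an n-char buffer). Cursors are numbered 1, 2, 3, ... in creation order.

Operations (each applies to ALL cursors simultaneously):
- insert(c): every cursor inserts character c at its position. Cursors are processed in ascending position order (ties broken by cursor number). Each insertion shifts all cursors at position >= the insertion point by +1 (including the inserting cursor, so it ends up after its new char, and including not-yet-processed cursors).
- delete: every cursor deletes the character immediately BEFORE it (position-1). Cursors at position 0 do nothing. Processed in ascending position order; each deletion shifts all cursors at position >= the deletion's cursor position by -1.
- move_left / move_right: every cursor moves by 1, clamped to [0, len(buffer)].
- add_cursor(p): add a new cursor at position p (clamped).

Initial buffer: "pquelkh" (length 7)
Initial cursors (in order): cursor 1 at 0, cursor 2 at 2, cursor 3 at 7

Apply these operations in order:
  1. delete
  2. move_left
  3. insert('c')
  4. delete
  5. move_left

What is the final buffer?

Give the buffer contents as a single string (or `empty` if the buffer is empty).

After op 1 (delete): buffer="puelk" (len 5), cursors c1@0 c2@1 c3@5, authorship .....
After op 2 (move_left): buffer="puelk" (len 5), cursors c1@0 c2@0 c3@4, authorship .....
After op 3 (insert('c')): buffer="ccpuelck" (len 8), cursors c1@2 c2@2 c3@7, authorship 12....3.
After op 4 (delete): buffer="puelk" (len 5), cursors c1@0 c2@0 c3@4, authorship .....
After op 5 (move_left): buffer="puelk" (len 5), cursors c1@0 c2@0 c3@3, authorship .....

Answer: puelk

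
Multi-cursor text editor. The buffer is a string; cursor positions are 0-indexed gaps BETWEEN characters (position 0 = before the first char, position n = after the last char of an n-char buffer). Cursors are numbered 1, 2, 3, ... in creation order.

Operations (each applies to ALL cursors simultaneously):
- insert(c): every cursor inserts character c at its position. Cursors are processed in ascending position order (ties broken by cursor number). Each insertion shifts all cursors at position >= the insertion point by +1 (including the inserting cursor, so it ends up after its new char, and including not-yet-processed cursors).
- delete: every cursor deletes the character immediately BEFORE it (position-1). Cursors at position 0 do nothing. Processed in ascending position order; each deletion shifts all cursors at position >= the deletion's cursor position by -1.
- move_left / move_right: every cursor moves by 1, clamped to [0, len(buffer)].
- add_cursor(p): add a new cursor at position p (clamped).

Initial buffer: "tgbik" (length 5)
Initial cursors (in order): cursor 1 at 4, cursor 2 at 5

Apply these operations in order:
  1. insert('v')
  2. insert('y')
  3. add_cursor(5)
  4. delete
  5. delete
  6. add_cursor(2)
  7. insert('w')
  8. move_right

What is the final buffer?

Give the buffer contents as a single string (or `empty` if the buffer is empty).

Answer: tgwwwkw

Derivation:
After op 1 (insert('v')): buffer="tgbivkv" (len 7), cursors c1@5 c2@7, authorship ....1.2
After op 2 (insert('y')): buffer="tgbivykvy" (len 9), cursors c1@6 c2@9, authorship ....11.22
After op 3 (add_cursor(5)): buffer="tgbivykvy" (len 9), cursors c3@5 c1@6 c2@9, authorship ....11.22
After op 4 (delete): buffer="tgbikv" (len 6), cursors c1@4 c3@4 c2@6, authorship .....2
After op 5 (delete): buffer="tgk" (len 3), cursors c1@2 c3@2 c2@3, authorship ...
After op 6 (add_cursor(2)): buffer="tgk" (len 3), cursors c1@2 c3@2 c4@2 c2@3, authorship ...
After op 7 (insert('w')): buffer="tgwwwkw" (len 7), cursors c1@5 c3@5 c4@5 c2@7, authorship ..134.2
After op 8 (move_right): buffer="tgwwwkw" (len 7), cursors c1@6 c3@6 c4@6 c2@7, authorship ..134.2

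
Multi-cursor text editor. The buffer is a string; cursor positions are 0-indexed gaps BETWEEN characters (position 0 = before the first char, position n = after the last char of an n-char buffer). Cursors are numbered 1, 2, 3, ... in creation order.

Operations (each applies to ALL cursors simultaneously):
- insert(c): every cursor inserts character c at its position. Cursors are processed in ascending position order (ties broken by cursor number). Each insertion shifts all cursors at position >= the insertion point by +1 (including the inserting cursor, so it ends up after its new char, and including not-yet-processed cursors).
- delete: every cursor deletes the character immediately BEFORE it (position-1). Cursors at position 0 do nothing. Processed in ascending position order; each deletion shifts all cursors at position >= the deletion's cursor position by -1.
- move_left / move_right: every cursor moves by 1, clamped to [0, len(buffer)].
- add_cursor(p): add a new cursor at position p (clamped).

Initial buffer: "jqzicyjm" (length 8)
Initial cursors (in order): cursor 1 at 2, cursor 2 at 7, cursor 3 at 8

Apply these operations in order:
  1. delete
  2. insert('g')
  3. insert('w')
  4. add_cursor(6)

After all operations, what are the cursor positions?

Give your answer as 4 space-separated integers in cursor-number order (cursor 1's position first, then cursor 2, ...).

After op 1 (delete): buffer="jzicy" (len 5), cursors c1@1 c2@5 c3@5, authorship .....
After op 2 (insert('g')): buffer="jgzicygg" (len 8), cursors c1@2 c2@8 c3@8, authorship .1....23
After op 3 (insert('w')): buffer="jgwzicyggww" (len 11), cursors c1@3 c2@11 c3@11, authorship .11....2323
After op 4 (add_cursor(6)): buffer="jgwzicyggww" (len 11), cursors c1@3 c4@6 c2@11 c3@11, authorship .11....2323

Answer: 3 11 11 6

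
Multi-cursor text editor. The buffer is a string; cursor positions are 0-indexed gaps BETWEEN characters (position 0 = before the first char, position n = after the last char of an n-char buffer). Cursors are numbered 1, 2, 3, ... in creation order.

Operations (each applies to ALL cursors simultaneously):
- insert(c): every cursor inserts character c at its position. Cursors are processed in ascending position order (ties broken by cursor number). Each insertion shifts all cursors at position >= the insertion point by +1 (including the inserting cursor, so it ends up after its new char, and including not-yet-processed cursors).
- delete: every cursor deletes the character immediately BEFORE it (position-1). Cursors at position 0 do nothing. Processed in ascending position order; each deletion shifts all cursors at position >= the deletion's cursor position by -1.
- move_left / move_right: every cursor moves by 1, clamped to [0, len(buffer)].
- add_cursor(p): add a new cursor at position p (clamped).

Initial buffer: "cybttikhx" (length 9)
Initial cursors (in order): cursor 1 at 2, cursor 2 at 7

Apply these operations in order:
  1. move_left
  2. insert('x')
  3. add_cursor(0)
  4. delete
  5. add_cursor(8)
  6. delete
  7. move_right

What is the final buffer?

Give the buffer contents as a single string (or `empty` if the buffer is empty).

Answer: ybttkx

Derivation:
After op 1 (move_left): buffer="cybttikhx" (len 9), cursors c1@1 c2@6, authorship .........
After op 2 (insert('x')): buffer="cxybttixkhx" (len 11), cursors c1@2 c2@8, authorship .1.....2...
After op 3 (add_cursor(0)): buffer="cxybttixkhx" (len 11), cursors c3@0 c1@2 c2@8, authorship .1.....2...
After op 4 (delete): buffer="cybttikhx" (len 9), cursors c3@0 c1@1 c2@6, authorship .........
After op 5 (add_cursor(8)): buffer="cybttikhx" (len 9), cursors c3@0 c1@1 c2@6 c4@8, authorship .........
After op 6 (delete): buffer="ybttkx" (len 6), cursors c1@0 c3@0 c2@4 c4@5, authorship ......
After op 7 (move_right): buffer="ybttkx" (len 6), cursors c1@1 c3@1 c2@5 c4@6, authorship ......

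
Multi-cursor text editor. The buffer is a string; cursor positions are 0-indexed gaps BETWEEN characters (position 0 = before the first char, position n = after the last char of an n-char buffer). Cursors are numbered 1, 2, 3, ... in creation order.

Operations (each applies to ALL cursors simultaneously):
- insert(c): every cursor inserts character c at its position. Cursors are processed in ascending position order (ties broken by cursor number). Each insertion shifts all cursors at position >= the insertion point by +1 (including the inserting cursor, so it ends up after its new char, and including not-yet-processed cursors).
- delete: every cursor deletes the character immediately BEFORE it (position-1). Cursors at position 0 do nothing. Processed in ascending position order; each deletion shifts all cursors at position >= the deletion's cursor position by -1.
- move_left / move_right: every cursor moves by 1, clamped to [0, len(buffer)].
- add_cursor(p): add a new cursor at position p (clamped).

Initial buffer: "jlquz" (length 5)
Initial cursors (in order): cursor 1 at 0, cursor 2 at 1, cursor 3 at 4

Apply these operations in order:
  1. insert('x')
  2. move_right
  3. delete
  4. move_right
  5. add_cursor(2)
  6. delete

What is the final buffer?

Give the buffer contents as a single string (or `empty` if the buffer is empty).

After op 1 (insert('x')): buffer="xjxlquxz" (len 8), cursors c1@1 c2@3 c3@7, authorship 1.2...3.
After op 2 (move_right): buffer="xjxlquxz" (len 8), cursors c1@2 c2@4 c3@8, authorship 1.2...3.
After op 3 (delete): buffer="xxqux" (len 5), cursors c1@1 c2@2 c3@5, authorship 12..3
After op 4 (move_right): buffer="xxqux" (len 5), cursors c1@2 c2@3 c3@5, authorship 12..3
After op 5 (add_cursor(2)): buffer="xxqux" (len 5), cursors c1@2 c4@2 c2@3 c3@5, authorship 12..3
After op 6 (delete): buffer="u" (len 1), cursors c1@0 c2@0 c4@0 c3@1, authorship .

Answer: u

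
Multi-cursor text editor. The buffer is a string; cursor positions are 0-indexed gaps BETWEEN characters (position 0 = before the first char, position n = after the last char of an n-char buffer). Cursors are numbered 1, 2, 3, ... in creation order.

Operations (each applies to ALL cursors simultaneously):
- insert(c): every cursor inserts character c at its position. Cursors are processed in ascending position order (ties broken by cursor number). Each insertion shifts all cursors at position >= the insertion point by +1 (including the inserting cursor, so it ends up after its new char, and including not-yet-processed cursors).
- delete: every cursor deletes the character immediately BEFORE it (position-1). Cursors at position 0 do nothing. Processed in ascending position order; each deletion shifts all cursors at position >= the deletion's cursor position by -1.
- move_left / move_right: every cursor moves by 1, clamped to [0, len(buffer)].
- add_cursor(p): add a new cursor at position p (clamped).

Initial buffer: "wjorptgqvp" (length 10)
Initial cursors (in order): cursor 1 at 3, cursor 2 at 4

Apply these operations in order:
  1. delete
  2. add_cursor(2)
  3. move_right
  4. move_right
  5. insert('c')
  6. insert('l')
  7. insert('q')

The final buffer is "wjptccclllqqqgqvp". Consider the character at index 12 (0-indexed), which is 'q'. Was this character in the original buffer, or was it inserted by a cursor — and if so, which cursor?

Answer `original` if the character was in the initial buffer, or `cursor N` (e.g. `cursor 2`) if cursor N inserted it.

Answer: cursor 3

Derivation:
After op 1 (delete): buffer="wjptgqvp" (len 8), cursors c1@2 c2@2, authorship ........
After op 2 (add_cursor(2)): buffer="wjptgqvp" (len 8), cursors c1@2 c2@2 c3@2, authorship ........
After op 3 (move_right): buffer="wjptgqvp" (len 8), cursors c1@3 c2@3 c3@3, authorship ........
After op 4 (move_right): buffer="wjptgqvp" (len 8), cursors c1@4 c2@4 c3@4, authorship ........
After op 5 (insert('c')): buffer="wjptcccgqvp" (len 11), cursors c1@7 c2@7 c3@7, authorship ....123....
After op 6 (insert('l')): buffer="wjptccclllgqvp" (len 14), cursors c1@10 c2@10 c3@10, authorship ....123123....
After op 7 (insert('q')): buffer="wjptccclllqqqgqvp" (len 17), cursors c1@13 c2@13 c3@13, authorship ....123123123....
Authorship (.=original, N=cursor N): . . . . 1 2 3 1 2 3 1 2 3 . . . .
Index 12: author = 3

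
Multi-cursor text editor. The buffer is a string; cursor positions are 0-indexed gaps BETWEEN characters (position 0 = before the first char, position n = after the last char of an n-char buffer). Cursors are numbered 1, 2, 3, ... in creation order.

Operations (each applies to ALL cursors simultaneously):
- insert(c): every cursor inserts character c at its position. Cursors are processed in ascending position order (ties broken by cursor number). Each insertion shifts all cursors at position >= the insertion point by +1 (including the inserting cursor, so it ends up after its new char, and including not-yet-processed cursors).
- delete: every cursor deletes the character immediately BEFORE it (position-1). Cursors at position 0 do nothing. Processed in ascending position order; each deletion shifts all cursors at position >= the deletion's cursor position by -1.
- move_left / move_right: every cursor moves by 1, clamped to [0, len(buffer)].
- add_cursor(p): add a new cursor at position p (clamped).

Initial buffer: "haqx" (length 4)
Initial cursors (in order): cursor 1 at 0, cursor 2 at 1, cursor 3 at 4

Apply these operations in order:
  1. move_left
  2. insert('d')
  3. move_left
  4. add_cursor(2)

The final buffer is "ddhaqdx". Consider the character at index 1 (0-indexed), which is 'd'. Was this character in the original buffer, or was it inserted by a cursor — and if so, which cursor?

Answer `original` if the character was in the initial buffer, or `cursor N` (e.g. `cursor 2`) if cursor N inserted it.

After op 1 (move_left): buffer="haqx" (len 4), cursors c1@0 c2@0 c3@3, authorship ....
After op 2 (insert('d')): buffer="ddhaqdx" (len 7), cursors c1@2 c2@2 c3@6, authorship 12...3.
After op 3 (move_left): buffer="ddhaqdx" (len 7), cursors c1@1 c2@1 c3@5, authorship 12...3.
After op 4 (add_cursor(2)): buffer="ddhaqdx" (len 7), cursors c1@1 c2@1 c4@2 c3@5, authorship 12...3.
Authorship (.=original, N=cursor N): 1 2 . . . 3 .
Index 1: author = 2

Answer: cursor 2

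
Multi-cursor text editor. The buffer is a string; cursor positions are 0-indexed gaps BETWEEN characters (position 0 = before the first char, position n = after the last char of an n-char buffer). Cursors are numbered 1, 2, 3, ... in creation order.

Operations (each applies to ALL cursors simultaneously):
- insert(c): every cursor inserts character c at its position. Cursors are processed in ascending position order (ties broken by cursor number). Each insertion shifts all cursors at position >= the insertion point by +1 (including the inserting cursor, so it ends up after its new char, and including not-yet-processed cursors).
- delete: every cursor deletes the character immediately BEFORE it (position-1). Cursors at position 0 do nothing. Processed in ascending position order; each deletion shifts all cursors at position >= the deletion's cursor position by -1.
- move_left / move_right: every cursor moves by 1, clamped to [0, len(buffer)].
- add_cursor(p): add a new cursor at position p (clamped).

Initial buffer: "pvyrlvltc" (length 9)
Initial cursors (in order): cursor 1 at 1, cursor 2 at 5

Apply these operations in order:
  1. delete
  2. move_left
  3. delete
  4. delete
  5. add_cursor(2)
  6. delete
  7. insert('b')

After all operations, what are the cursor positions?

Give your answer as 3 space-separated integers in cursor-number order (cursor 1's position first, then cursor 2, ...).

After op 1 (delete): buffer="vyrvltc" (len 7), cursors c1@0 c2@3, authorship .......
After op 2 (move_left): buffer="vyrvltc" (len 7), cursors c1@0 c2@2, authorship .......
After op 3 (delete): buffer="vrvltc" (len 6), cursors c1@0 c2@1, authorship ......
After op 4 (delete): buffer="rvltc" (len 5), cursors c1@0 c2@0, authorship .....
After op 5 (add_cursor(2)): buffer="rvltc" (len 5), cursors c1@0 c2@0 c3@2, authorship .....
After op 6 (delete): buffer="rltc" (len 4), cursors c1@0 c2@0 c3@1, authorship ....
After op 7 (insert('b')): buffer="bbrbltc" (len 7), cursors c1@2 c2@2 c3@4, authorship 12.3...

Answer: 2 2 4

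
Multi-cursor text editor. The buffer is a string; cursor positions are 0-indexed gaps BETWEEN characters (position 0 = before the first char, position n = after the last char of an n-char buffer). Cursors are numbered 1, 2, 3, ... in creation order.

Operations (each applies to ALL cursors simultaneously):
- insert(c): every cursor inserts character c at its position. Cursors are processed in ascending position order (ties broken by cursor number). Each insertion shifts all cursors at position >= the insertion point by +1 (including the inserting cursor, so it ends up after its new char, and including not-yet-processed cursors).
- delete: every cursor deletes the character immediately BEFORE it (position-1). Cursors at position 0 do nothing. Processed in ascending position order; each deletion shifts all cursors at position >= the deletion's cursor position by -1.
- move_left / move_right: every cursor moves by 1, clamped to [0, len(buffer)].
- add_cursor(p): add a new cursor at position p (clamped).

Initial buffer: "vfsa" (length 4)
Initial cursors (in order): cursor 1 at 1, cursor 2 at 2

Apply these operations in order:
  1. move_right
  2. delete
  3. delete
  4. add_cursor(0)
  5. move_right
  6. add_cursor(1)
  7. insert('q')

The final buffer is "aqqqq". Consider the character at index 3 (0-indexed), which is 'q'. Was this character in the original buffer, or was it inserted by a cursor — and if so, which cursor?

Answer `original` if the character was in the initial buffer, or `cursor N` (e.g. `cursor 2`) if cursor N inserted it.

After op 1 (move_right): buffer="vfsa" (len 4), cursors c1@2 c2@3, authorship ....
After op 2 (delete): buffer="va" (len 2), cursors c1@1 c2@1, authorship ..
After op 3 (delete): buffer="a" (len 1), cursors c1@0 c2@0, authorship .
After op 4 (add_cursor(0)): buffer="a" (len 1), cursors c1@0 c2@0 c3@0, authorship .
After op 5 (move_right): buffer="a" (len 1), cursors c1@1 c2@1 c3@1, authorship .
After op 6 (add_cursor(1)): buffer="a" (len 1), cursors c1@1 c2@1 c3@1 c4@1, authorship .
After op 7 (insert('q')): buffer="aqqqq" (len 5), cursors c1@5 c2@5 c3@5 c4@5, authorship .1234
Authorship (.=original, N=cursor N): . 1 2 3 4
Index 3: author = 3

Answer: cursor 3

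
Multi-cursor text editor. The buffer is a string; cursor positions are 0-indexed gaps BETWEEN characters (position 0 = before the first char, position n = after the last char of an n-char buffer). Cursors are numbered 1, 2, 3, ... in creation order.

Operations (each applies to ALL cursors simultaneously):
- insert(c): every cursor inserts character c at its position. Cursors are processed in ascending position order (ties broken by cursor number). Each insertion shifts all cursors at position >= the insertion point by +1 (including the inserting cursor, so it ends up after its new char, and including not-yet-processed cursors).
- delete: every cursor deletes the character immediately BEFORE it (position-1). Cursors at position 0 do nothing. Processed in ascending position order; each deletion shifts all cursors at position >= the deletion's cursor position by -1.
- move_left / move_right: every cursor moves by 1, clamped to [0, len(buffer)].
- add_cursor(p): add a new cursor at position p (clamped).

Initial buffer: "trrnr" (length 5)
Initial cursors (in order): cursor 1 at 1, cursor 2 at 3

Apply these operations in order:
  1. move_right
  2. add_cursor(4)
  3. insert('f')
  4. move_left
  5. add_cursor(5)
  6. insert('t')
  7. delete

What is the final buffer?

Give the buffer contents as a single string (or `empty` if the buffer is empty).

After op 1 (move_right): buffer="trrnr" (len 5), cursors c1@2 c2@4, authorship .....
After op 2 (add_cursor(4)): buffer="trrnr" (len 5), cursors c1@2 c2@4 c3@4, authorship .....
After op 3 (insert('f')): buffer="trfrnffr" (len 8), cursors c1@3 c2@7 c3@7, authorship ..1..23.
After op 4 (move_left): buffer="trfrnffr" (len 8), cursors c1@2 c2@6 c3@6, authorship ..1..23.
After op 5 (add_cursor(5)): buffer="trfrnffr" (len 8), cursors c1@2 c4@5 c2@6 c3@6, authorship ..1..23.
After op 6 (insert('t')): buffer="trtfrntfttfr" (len 12), cursors c1@3 c4@7 c2@10 c3@10, authorship ..11..42233.
After op 7 (delete): buffer="trfrnffr" (len 8), cursors c1@2 c4@5 c2@6 c3@6, authorship ..1..23.

Answer: trfrnffr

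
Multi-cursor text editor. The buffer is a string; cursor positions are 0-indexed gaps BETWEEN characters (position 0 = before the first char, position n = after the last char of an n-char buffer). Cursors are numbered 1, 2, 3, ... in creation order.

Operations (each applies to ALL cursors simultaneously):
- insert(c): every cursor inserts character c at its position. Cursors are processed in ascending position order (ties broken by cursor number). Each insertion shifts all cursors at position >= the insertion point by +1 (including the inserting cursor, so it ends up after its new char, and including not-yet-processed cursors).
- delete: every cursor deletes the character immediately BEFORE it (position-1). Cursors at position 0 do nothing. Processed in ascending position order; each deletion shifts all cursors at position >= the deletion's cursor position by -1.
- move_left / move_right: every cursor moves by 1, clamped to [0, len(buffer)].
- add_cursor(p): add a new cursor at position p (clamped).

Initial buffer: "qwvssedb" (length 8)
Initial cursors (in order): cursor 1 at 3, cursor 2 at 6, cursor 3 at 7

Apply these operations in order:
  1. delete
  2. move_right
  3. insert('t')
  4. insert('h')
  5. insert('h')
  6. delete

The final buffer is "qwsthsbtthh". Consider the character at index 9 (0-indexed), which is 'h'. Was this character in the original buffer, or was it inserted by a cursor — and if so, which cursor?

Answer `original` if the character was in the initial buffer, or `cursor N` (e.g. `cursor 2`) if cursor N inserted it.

After op 1 (delete): buffer="qwssb" (len 5), cursors c1@2 c2@4 c3@4, authorship .....
After op 2 (move_right): buffer="qwssb" (len 5), cursors c1@3 c2@5 c3@5, authorship .....
After op 3 (insert('t')): buffer="qwstsbtt" (len 8), cursors c1@4 c2@8 c3@8, authorship ...1..23
After op 4 (insert('h')): buffer="qwsthsbtthh" (len 11), cursors c1@5 c2@11 c3@11, authorship ...11..2323
After op 5 (insert('h')): buffer="qwsthhsbtthhhh" (len 14), cursors c1@6 c2@14 c3@14, authorship ...111..232323
After op 6 (delete): buffer="qwsthsbtthh" (len 11), cursors c1@5 c2@11 c3@11, authorship ...11..2323
Authorship (.=original, N=cursor N): . . . 1 1 . . 2 3 2 3
Index 9: author = 2

Answer: cursor 2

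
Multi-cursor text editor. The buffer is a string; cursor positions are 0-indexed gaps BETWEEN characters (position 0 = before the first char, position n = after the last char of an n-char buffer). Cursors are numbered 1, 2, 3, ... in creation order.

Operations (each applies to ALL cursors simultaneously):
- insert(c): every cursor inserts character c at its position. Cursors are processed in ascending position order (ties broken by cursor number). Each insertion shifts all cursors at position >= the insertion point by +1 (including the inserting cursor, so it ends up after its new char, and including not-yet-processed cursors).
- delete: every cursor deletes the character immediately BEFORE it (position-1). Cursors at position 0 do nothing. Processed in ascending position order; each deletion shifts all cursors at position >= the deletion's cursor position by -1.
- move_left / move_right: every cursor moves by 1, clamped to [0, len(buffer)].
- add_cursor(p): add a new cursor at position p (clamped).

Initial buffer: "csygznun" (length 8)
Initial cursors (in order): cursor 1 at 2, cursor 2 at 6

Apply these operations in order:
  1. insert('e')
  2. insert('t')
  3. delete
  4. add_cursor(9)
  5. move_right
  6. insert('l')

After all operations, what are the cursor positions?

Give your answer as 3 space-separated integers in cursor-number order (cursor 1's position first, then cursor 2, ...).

Answer: 5 11 13

Derivation:
After op 1 (insert('e')): buffer="cseygzneun" (len 10), cursors c1@3 c2@8, authorship ..1....2..
After op 2 (insert('t')): buffer="csetygznetun" (len 12), cursors c1@4 c2@10, authorship ..11....22..
After op 3 (delete): buffer="cseygzneun" (len 10), cursors c1@3 c2@8, authorship ..1....2..
After op 4 (add_cursor(9)): buffer="cseygzneun" (len 10), cursors c1@3 c2@8 c3@9, authorship ..1....2..
After op 5 (move_right): buffer="cseygzneun" (len 10), cursors c1@4 c2@9 c3@10, authorship ..1....2..
After op 6 (insert('l')): buffer="cseylgzneulnl" (len 13), cursors c1@5 c2@11 c3@13, authorship ..1.1...2.2.3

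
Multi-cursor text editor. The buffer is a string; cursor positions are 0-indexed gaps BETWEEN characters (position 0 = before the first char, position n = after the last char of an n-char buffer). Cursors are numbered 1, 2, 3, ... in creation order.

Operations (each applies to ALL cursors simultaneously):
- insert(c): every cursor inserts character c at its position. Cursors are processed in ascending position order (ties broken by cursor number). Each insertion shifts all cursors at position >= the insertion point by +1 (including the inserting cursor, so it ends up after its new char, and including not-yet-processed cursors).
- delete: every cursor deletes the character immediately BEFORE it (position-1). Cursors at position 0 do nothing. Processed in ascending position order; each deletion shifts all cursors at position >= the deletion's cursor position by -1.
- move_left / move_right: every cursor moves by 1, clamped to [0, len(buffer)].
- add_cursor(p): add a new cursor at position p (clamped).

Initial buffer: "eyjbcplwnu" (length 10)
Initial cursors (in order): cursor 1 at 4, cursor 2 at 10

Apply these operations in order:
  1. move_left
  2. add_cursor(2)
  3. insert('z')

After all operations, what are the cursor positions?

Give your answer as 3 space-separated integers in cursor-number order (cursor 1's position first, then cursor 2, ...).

Answer: 5 12 3

Derivation:
After op 1 (move_left): buffer="eyjbcplwnu" (len 10), cursors c1@3 c2@9, authorship ..........
After op 2 (add_cursor(2)): buffer="eyjbcplwnu" (len 10), cursors c3@2 c1@3 c2@9, authorship ..........
After op 3 (insert('z')): buffer="eyzjzbcplwnzu" (len 13), cursors c3@3 c1@5 c2@12, authorship ..3.1......2.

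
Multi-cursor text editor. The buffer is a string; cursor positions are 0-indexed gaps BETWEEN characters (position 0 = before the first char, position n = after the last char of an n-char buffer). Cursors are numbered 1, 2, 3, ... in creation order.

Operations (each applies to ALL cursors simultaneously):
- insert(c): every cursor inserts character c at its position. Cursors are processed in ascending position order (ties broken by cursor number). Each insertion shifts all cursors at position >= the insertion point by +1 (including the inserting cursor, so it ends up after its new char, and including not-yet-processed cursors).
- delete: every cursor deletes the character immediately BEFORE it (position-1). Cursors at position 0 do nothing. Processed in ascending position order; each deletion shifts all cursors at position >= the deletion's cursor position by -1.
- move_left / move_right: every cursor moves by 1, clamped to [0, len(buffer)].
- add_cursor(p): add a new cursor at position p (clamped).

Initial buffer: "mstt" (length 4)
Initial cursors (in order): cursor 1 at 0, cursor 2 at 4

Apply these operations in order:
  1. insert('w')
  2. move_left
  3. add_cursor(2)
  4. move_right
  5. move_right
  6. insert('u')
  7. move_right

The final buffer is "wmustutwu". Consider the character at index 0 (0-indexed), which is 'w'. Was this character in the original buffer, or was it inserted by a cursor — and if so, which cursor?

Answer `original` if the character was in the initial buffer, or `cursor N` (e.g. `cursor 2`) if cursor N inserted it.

Answer: cursor 1

Derivation:
After op 1 (insert('w')): buffer="wmsttw" (len 6), cursors c1@1 c2@6, authorship 1....2
After op 2 (move_left): buffer="wmsttw" (len 6), cursors c1@0 c2@5, authorship 1....2
After op 3 (add_cursor(2)): buffer="wmsttw" (len 6), cursors c1@0 c3@2 c2@5, authorship 1....2
After op 4 (move_right): buffer="wmsttw" (len 6), cursors c1@1 c3@3 c2@6, authorship 1....2
After op 5 (move_right): buffer="wmsttw" (len 6), cursors c1@2 c3@4 c2@6, authorship 1....2
After op 6 (insert('u')): buffer="wmustutwu" (len 9), cursors c1@3 c3@6 c2@9, authorship 1.1..3.22
After op 7 (move_right): buffer="wmustutwu" (len 9), cursors c1@4 c3@7 c2@9, authorship 1.1..3.22
Authorship (.=original, N=cursor N): 1 . 1 . . 3 . 2 2
Index 0: author = 1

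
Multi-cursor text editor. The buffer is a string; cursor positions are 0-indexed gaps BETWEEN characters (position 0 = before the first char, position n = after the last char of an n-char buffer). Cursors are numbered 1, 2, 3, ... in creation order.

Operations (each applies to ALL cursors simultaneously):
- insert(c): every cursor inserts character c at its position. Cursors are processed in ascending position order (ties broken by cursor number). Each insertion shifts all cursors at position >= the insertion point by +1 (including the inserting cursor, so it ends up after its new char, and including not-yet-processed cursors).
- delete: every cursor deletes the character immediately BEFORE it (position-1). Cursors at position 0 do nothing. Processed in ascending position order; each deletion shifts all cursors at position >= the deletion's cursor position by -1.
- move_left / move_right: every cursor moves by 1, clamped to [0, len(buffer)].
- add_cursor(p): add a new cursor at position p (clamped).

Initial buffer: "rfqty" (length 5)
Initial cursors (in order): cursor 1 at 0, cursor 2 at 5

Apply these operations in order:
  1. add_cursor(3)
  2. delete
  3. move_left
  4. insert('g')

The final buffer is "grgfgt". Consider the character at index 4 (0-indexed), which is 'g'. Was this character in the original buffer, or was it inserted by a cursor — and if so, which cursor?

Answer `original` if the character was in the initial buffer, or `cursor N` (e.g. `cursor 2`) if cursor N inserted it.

Answer: cursor 2

Derivation:
After op 1 (add_cursor(3)): buffer="rfqty" (len 5), cursors c1@0 c3@3 c2@5, authorship .....
After op 2 (delete): buffer="rft" (len 3), cursors c1@0 c3@2 c2@3, authorship ...
After op 3 (move_left): buffer="rft" (len 3), cursors c1@0 c3@1 c2@2, authorship ...
After op 4 (insert('g')): buffer="grgfgt" (len 6), cursors c1@1 c3@3 c2@5, authorship 1.3.2.
Authorship (.=original, N=cursor N): 1 . 3 . 2 .
Index 4: author = 2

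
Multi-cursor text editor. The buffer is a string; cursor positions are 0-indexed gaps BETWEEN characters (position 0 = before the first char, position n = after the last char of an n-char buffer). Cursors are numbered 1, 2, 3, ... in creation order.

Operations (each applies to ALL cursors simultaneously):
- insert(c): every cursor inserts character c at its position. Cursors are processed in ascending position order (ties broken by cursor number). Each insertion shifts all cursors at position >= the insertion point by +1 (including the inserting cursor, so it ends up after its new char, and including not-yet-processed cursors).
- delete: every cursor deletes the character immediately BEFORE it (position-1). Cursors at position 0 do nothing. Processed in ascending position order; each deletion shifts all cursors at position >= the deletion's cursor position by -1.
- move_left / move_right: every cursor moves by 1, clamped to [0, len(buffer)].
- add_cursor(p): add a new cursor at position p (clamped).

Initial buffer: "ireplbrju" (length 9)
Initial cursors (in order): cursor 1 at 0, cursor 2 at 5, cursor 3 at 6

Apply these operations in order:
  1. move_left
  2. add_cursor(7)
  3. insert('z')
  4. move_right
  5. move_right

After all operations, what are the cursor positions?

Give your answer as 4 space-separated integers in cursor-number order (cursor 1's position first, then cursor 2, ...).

After op 1 (move_left): buffer="ireplbrju" (len 9), cursors c1@0 c2@4 c3@5, authorship .........
After op 2 (add_cursor(7)): buffer="ireplbrju" (len 9), cursors c1@0 c2@4 c3@5 c4@7, authorship .........
After op 3 (insert('z')): buffer="zirepzlzbrzju" (len 13), cursors c1@1 c2@6 c3@8 c4@11, authorship 1....2.3..4..
After op 4 (move_right): buffer="zirepzlzbrzju" (len 13), cursors c1@2 c2@7 c3@9 c4@12, authorship 1....2.3..4..
After op 5 (move_right): buffer="zirepzlzbrzju" (len 13), cursors c1@3 c2@8 c3@10 c4@13, authorship 1....2.3..4..

Answer: 3 8 10 13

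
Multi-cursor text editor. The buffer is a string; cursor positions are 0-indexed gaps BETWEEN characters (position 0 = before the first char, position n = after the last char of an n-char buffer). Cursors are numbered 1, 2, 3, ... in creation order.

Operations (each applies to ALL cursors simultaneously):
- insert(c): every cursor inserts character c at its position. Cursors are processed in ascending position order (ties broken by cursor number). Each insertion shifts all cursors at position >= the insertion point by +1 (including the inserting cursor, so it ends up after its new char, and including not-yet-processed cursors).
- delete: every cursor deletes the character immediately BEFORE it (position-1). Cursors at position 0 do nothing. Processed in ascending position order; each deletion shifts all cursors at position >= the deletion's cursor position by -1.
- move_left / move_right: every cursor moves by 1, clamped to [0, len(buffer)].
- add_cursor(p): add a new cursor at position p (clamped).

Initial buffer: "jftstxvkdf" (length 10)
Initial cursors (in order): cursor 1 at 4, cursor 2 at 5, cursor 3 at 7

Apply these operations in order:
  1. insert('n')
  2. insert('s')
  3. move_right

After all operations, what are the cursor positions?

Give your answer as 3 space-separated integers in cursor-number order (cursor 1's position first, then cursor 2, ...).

Answer: 7 10 14

Derivation:
After op 1 (insert('n')): buffer="jftsntnxvnkdf" (len 13), cursors c1@5 c2@7 c3@10, authorship ....1.2..3...
After op 2 (insert('s')): buffer="jftsnstnsxvnskdf" (len 16), cursors c1@6 c2@9 c3@13, authorship ....11.22..33...
After op 3 (move_right): buffer="jftsnstnsxvnskdf" (len 16), cursors c1@7 c2@10 c3@14, authorship ....11.22..33...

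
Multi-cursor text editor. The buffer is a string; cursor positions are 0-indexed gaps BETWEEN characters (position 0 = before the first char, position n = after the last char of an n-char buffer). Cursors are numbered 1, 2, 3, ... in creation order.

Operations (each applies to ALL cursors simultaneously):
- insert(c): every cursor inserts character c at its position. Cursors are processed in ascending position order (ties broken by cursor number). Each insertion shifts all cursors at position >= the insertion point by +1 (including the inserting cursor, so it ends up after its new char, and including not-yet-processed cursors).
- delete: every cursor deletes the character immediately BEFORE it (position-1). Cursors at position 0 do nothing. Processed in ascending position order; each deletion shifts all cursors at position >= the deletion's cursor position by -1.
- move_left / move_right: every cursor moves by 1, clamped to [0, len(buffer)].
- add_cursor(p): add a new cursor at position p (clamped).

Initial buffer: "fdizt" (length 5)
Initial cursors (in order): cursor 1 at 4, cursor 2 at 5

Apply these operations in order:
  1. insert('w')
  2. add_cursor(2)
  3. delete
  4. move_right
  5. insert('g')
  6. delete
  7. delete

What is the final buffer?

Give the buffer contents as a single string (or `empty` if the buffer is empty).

After op 1 (insert('w')): buffer="fdizwtw" (len 7), cursors c1@5 c2@7, authorship ....1.2
After op 2 (add_cursor(2)): buffer="fdizwtw" (len 7), cursors c3@2 c1@5 c2@7, authorship ....1.2
After op 3 (delete): buffer="fizt" (len 4), cursors c3@1 c1@3 c2@4, authorship ....
After op 4 (move_right): buffer="fizt" (len 4), cursors c3@2 c1@4 c2@4, authorship ....
After op 5 (insert('g')): buffer="figztgg" (len 7), cursors c3@3 c1@7 c2@7, authorship ..3..12
After op 6 (delete): buffer="fizt" (len 4), cursors c3@2 c1@4 c2@4, authorship ....
After op 7 (delete): buffer="f" (len 1), cursors c1@1 c2@1 c3@1, authorship .

Answer: f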